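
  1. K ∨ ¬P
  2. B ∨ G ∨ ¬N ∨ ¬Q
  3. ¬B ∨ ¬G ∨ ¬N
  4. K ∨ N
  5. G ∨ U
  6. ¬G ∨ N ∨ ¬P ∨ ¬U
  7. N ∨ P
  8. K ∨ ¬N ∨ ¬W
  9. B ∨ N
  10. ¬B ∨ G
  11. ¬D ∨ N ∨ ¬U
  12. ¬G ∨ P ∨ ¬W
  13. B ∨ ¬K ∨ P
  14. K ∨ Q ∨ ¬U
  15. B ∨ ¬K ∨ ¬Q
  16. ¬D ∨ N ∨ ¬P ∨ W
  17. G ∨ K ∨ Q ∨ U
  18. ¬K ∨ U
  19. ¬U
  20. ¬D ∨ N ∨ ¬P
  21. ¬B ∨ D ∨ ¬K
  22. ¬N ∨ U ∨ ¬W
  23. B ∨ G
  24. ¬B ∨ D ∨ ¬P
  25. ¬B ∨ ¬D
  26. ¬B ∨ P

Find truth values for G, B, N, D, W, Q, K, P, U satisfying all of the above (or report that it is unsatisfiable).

G = True, B = False, N = True, D = False, W = False, Q = True, K = False, P = False, U = False

Unit clause (¬U) forces U = False.
In (G ∨ U) only G is left, so G = True.
In (¬K ∨ U) only ¬K is left, so K = False.
In (K ∨ ¬P) only ¬P is left, so P = False.
In (K ∨ N) only N is left, so N = True.
In (K ∨ ¬N ∨ ¬W) only ¬W is left, so W = False.
In (¬B ∨ P) only ¬B is left, so B = False.
Set D = False.
Set Q = True.
All clauses satisfied.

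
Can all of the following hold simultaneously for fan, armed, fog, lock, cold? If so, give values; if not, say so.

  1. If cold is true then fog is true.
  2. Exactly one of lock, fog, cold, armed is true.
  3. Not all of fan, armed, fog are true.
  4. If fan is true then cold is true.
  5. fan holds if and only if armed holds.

fan=F, armed=F, fog=T, lock=F, cold=F

  (1) cold=F ⇒ fog: vacuous ✓
  (2) {lock, fog, cold, armed}: 1 true — exactly one ✓
  (3) {fan, armed, fog}: 1/3 true — not all ✓
  (4) fan=F ⇒ cold: vacuous ✓
  (5) fan=F, armed=F — same ✓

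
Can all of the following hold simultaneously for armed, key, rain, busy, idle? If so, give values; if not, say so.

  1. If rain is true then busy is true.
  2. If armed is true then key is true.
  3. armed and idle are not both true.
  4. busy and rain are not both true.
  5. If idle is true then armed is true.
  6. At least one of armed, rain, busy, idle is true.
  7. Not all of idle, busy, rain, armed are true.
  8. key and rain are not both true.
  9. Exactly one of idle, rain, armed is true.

armed = True, key = True, rain = False, busy = False, idle = False

  (1) rain=F ⇒ busy: vacuous ✓
  (2) armed=T ⇒ key: T ✓
  (3) armed=T, idle=F — not both ✓
  (4) busy=F, rain=F — not both ✓
  (5) idle=F ⇒ armed: vacuous ✓
  (6) {armed, rain, busy, idle}: 1 true — at least one ✓
  (7) {idle, busy, rain, armed}: 1/4 true — not all ✓
  (8) key=T, rain=F — not both ✓
  (9) {idle, rain, armed}: 1 true — exactly one ✓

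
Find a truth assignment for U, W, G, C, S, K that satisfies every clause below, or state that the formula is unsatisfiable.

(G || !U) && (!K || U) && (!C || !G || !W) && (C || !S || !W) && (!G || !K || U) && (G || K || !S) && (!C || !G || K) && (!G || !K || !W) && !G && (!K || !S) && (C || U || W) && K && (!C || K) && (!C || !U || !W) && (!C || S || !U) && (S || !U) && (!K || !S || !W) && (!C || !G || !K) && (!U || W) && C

The formula is unsatisfiable.

Case U = True:
  (G || !U) forces G = True.
  Clause (!G) is falsified — contradiction.
Case U = False:
  (!K || U) forces K = False.
  Clause (K) is falsified — contradiction.
Both cases fail, so the formula is unsatisfiable.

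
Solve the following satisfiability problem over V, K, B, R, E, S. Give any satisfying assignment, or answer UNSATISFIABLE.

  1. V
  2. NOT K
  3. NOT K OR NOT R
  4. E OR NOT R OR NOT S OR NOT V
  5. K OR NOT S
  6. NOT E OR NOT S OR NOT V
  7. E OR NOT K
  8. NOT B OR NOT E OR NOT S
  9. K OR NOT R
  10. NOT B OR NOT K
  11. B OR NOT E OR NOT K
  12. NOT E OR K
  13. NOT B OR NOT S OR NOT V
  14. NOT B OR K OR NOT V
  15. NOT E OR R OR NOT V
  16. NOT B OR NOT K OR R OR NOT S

V = True, K = False, B = False, R = False, E = False, S = False

Unit clause (V) forces V = True.
Unit clause (NOT K) forces K = False.
In (K OR NOT S) only NOT S is left, so S = False.
In (K OR NOT R) only NOT R is left, so R = False.
In (NOT E OR K) only NOT E is left, so E = False.
In (NOT B OR K OR NOT V) only NOT B is left, so B = False.
All clauses satisfied.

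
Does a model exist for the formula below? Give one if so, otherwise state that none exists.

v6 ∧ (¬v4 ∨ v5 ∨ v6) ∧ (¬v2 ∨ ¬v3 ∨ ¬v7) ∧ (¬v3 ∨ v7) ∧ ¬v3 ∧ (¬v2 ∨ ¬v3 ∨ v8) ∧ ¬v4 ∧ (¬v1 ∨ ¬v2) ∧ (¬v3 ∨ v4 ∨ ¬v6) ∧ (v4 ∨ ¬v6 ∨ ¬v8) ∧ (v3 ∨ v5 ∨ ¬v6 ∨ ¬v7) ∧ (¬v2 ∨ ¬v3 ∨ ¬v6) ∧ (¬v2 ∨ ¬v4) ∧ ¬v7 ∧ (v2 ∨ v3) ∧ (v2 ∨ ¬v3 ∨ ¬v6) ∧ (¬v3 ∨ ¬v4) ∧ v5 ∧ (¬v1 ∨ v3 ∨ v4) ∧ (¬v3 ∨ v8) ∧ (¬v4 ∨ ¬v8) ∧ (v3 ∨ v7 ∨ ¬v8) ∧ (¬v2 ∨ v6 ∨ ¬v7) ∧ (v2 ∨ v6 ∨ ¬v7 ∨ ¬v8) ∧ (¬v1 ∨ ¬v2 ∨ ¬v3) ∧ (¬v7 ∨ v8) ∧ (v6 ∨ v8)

v1=F; v2=T; v3=F; v4=F; v5=T; v6=T; v7=F; v8=F

Unit clause (v6) forces v6 = True.
Unit clause (¬v3) forces v3 = False.
Unit clause (¬v4) forces v4 = False.
In (v4 ∨ ¬v6 ∨ ¬v8) only ¬v8 is left, so v8 = False.
Unit clause (¬v7) forces v7 = False.
In (v2 ∨ v3) only v2 is left, so v2 = True.
Unit clause (v5) forces v5 = True.
In (¬v1 ∨ v3 ∨ v4) only ¬v1 is left, so v1 = False.
All clauses satisfied.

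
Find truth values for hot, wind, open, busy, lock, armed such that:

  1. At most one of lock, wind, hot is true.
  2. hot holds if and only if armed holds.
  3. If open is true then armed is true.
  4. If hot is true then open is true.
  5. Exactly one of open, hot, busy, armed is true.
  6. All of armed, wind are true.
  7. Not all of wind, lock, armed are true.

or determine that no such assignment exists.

Unsatisfiable

Case armed = True:
  (2) with armed=T forces hot = True.
  Constraint (5) is violated (hot=T, armed=T) — contradiction.
Case armed = False:
  Constraint (6) is violated (armed=F) — contradiction.
Both cases fail — unsatisfiable.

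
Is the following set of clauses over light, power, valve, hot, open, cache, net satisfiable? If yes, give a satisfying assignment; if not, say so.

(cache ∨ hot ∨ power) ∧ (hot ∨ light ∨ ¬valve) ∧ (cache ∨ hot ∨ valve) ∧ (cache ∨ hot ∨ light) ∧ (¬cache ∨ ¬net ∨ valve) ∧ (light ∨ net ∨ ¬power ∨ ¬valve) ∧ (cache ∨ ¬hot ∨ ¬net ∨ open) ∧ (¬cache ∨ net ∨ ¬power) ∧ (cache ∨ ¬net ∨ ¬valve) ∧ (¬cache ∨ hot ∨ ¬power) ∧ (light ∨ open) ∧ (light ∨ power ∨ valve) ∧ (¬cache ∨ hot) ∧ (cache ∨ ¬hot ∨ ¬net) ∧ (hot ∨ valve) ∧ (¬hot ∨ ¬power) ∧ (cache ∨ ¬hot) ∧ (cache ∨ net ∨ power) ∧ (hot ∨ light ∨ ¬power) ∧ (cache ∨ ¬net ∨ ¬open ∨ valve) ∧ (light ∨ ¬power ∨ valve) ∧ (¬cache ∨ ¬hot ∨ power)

Set light = True.
Set power = True.
  then (¬hot ∨ ¬power) forces hot = False.
  then (¬cache ∨ hot ∨ ¬power) forces cache = False.
  then (hot ∨ valve) forces valve = True.
  then (cache ∨ ¬net ∨ ¬valve) forces net = False.
Set open = False.
All clauses satisfied.

light: True, power: True, valve: True, hot: False, open: False, cache: False, net: False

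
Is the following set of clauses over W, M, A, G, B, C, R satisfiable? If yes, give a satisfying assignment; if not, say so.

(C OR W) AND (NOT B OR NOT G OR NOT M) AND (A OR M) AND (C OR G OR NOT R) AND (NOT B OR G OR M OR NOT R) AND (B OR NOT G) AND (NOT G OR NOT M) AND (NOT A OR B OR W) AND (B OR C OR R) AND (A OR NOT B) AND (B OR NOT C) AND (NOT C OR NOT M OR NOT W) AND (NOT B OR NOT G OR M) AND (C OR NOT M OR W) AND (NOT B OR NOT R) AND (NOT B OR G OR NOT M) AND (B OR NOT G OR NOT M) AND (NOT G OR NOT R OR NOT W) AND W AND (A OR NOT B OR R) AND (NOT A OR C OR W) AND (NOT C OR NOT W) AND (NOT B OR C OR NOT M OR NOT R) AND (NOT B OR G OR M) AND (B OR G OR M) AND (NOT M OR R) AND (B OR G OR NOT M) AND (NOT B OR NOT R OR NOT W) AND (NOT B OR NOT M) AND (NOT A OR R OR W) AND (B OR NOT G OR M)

UNSATISFIABLE

Case G = True:
  (B OR NOT G) forces B = True.
  (NOT B OR NOT G OR NOT M) forces M = False.
  Clause (NOT B OR NOT G OR M) is falsified — contradiction.
Case G = False:
  (W) forces W = True.
  (NOT C OR NOT W) forces C = False.
  (C OR G OR NOT R) forces R = False.
  (B OR C OR R) forces B = True.
  (A OR NOT B) forces A = True.
  (NOT B OR G OR NOT M) forces M = False.
  Clause (NOT B OR G OR M) is falsified — contradiction.
Both cases fail, so the formula is unsatisfiable.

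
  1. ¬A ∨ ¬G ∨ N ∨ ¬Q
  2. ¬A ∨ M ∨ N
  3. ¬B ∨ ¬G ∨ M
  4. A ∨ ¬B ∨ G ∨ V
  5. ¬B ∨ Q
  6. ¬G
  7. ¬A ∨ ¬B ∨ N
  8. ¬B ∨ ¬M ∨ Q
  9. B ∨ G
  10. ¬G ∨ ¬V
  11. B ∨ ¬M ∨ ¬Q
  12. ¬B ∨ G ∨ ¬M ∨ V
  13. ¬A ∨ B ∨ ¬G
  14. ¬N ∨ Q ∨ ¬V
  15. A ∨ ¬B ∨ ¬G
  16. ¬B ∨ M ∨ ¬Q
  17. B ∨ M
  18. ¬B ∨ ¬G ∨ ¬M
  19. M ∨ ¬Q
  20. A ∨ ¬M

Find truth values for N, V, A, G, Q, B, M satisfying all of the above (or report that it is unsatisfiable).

N: True, V: True, A: True, G: False, Q: True, B: True, M: True

Unit clause (¬G) forces G = False.
In (B ∨ G) only B is left, so B = True.
In (¬B ∨ Q) only Q is left, so Q = True.
In (¬B ∨ M ∨ ¬Q) only M is left, so M = True.
In (A ∨ ¬M) only A is left, so A = True.
In (¬A ∨ ¬B ∨ N) only N is left, so N = True.
In (¬B ∨ G ∨ ¬M ∨ V) only V is left, so V = True.
All clauses satisfied.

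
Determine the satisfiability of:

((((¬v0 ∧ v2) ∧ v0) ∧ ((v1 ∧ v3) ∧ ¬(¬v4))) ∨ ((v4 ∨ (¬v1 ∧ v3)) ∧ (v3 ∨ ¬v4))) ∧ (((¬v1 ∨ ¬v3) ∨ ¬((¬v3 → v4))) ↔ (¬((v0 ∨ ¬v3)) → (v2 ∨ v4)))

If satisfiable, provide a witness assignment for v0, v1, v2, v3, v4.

v0 = True, v1 = False, v2 = True, v3 = True, v4 = False

  (((¬v0 ∧ v2) ∧ v0) ∧ ((v1 ∧ v3) ∧ ¬(¬v4))) ∨ ((v4 ∨ (¬v1 ∧ v3)) ∧ (v3 ∨ ¬v4)) = True
    ((¬v0 ∧ v2) ∧ v0) ∧ ((v1 ∧ v3) ∧ ¬(¬v4)) = False
      (¬v0 ∧ v2) ∧ v0 = False
        ¬v0 ∧ v2 = False
          ¬v0 = False
      (v1 ∧ v3) ∧ ¬(¬v4) = False
        v1 ∧ v3 = False
        ¬(¬v4) = False
          ¬v4 = True
    (v4 ∨ (¬v1 ∧ v3)) ∧ (v3 ∨ ¬v4) = True
      v4 ∨ (¬v1 ∧ v3) = True
        ¬v1 ∧ v3 = True
          ¬v1 = True
      v3 ∨ ¬v4 = True
        ¬v4 = True
  ((¬v1 ∨ ¬v3) ∨ ¬((¬v3 → v4))) ↔ (¬((v0 ∨ ¬v3)) → (v2 ∨ v4)) = True
    (¬v1 ∨ ¬v3) ∨ ¬((¬v3 → v4)) = True
      ¬v1 ∨ ¬v3 = True
        ¬v1 = True
        ¬v3 = False
      ¬((¬v3 → v4)) = False
        ¬v3 → v4 = True
          ¬v3 = False
    ¬((v0 ∨ ¬v3)) → (v2 ∨ v4) = True
      ¬((v0 ∨ ¬v3)) = False
        v0 ∨ ¬v3 = True
          ¬v3 = False
      v2 ∨ v4 = True
Both conjuncts True, so the formula holds.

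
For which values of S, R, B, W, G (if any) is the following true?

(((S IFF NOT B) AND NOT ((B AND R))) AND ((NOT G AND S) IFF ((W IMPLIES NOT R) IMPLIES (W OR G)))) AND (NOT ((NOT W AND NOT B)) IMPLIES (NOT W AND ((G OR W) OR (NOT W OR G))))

S=F, R=F, B=T, W=F, G=F

  ((S IFF NOT B) AND NOT ((B AND R))) AND ((NOT G AND S) IFF ((W IMPLIES NOT R) IMPLIES (W OR G))) = True
    (S IFF NOT B) AND NOT ((B AND R)) = True
      S IFF NOT B = True
        NOT B = False
      NOT ((B AND R)) = True
        B AND R = False
    (NOT G AND S) IFF ((W IMPLIES NOT R) IMPLIES (W OR G)) = True
      NOT G AND S = False
        NOT G = True
      (W IMPLIES NOT R) IMPLIES (W OR G) = False
        W IMPLIES NOT R = True
          NOT R = True
        W OR G = False
  NOT ((NOT W AND NOT B)) IMPLIES (NOT W AND ((G OR W) OR (NOT W OR G))) = True
    NOT ((NOT W AND NOT B)) = True
      NOT W AND NOT B = False
        NOT W = True
        NOT B = False
    NOT W AND ((G OR W) OR (NOT W OR G)) = True
      NOT W = True
      (G OR W) OR (NOT W OR G) = True
        G OR W = False
        NOT W OR G = True
          NOT W = True
Both conjuncts True, so the formula holds.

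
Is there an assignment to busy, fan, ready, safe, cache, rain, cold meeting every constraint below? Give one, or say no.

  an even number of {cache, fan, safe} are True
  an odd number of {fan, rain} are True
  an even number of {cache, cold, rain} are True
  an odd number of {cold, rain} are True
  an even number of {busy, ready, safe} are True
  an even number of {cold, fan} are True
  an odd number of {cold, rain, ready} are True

busy=F, fan=T, ready=F, safe=F, cache=T, rain=F, cold=T

{cache, fan, safe}: 2 true → even ✓
{fan, rain}: 1 true → odd ✓
{cache, cold, rain}: 2 true → even ✓
{cold, rain}: 1 true → odd ✓
{busy, ready, safe}: 0 true → even ✓
{cold, fan}: 2 true → even ✓
{cold, rain, ready}: 1 true → odd ✓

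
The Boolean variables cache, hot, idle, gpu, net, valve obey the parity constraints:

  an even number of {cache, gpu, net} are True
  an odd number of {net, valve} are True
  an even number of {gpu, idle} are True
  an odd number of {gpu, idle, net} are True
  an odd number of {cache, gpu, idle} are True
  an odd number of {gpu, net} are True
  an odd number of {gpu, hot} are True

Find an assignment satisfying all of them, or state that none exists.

cache=T; hot=T; idle=F; gpu=F; net=T; valve=F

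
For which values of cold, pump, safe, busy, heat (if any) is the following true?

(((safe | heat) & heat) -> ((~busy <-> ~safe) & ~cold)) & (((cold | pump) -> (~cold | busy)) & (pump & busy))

cold=F, pump=T, safe=T, busy=T, heat=F

  ((safe | heat) & heat) -> ((~busy <-> ~safe) & ~cold) = True
    (safe | heat) & heat = False
      safe | heat = True
    (~busy <-> ~safe) & ~cold = True
      ~busy <-> ~safe = True
        ~busy = False
        ~safe = False
      ~cold = True
  ((cold | pump) -> (~cold | busy)) & (pump & busy) = True
    (cold | pump) -> (~cold | busy) = True
      cold | pump = True
      ~cold | busy = True
        ~cold = True
    pump & busy = True
Both conjuncts True, so the formula holds.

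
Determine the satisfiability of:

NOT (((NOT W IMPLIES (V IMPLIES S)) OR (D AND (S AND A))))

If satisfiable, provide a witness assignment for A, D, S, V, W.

A: False, D: True, S: False, V: True, W: False

  NOT (((NOT W IMPLIES (V IMPLIES S)) OR (D AND (S AND A)))) = True
    (NOT W IMPLIES (V IMPLIES S)) OR (D AND (S AND A)) = False
      NOT W IMPLIES (V IMPLIES S) = False
        NOT W = True
        V IMPLIES S = False
      D AND (S AND A) = False
        S AND A = False
The formula evaluates to True.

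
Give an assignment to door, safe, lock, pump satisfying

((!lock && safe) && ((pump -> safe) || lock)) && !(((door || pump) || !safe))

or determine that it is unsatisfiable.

door: False, safe: True, lock: False, pump: False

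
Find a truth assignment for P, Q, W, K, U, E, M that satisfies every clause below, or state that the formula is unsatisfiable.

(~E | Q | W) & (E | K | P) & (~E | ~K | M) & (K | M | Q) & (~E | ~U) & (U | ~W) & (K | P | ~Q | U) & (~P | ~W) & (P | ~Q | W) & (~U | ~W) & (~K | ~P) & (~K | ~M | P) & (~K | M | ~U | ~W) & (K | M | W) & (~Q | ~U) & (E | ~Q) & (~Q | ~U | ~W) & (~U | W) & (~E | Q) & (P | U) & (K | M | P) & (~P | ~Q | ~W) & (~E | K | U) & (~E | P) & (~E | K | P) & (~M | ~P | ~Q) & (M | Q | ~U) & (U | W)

No satisfying assignment exists.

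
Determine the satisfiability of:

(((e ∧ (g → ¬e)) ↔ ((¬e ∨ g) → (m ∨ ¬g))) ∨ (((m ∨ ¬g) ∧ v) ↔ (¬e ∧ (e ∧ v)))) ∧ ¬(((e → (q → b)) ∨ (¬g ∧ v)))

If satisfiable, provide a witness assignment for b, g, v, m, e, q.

b=F; g=T; v=F; m=T; e=T; q=T

  ((e ∧ (g → ¬e)) ↔ ((¬e ∨ g) → (m ∨ ¬g))) ∨ (((m ∨ ¬g) ∧ v) ↔ (¬e ∧ (e ∧ v))) = True
    (e ∧ (g → ¬e)) ↔ ((¬e ∨ g) → (m ∨ ¬g)) = False
      e ∧ (g → ¬e) = False
        g → ¬e = False
          ¬e = False
      (¬e ∨ g) → (m ∨ ¬g) = True
        ¬e ∨ g = True
          ¬e = False
        m ∨ ¬g = True
          ¬g = False
    ((m ∨ ¬g) ∧ v) ↔ (¬e ∧ (e ∧ v)) = True
      (m ∨ ¬g) ∧ v = False
        m ∨ ¬g = True
          ¬g = False
      ¬e ∧ (e ∧ v) = False
        ¬e = False
        e ∧ v = False
  ¬(((e → (q → b)) ∨ (¬g ∧ v))) = True
    (e → (q → b)) ∨ (¬g ∧ v) = False
      e → (q → b) = False
        q → b = False
      ¬g ∧ v = False
        ¬g = False
Both conjuncts True, so the formula holds.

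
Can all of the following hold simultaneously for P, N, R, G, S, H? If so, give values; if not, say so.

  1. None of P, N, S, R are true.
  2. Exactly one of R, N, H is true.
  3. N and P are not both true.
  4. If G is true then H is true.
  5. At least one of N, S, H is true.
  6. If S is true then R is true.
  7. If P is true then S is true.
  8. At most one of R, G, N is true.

P: False, N: False, R: False, G: False, S: False, H: True

  (1) {P, N, S, R}: 0 true — none ✓
  (2) {R, N, H}: 1 true — exactly one ✓
  (3) N=F, P=F — not both ✓
  (4) G=F ⇒ H: vacuous ✓
  (5) {N, S, H}: 1 true — at least one ✓
  (6) S=F ⇒ R: vacuous ✓
  (7) P=F ⇒ S: vacuous ✓
  (8) {R, G, N}: 0 true — at most one ✓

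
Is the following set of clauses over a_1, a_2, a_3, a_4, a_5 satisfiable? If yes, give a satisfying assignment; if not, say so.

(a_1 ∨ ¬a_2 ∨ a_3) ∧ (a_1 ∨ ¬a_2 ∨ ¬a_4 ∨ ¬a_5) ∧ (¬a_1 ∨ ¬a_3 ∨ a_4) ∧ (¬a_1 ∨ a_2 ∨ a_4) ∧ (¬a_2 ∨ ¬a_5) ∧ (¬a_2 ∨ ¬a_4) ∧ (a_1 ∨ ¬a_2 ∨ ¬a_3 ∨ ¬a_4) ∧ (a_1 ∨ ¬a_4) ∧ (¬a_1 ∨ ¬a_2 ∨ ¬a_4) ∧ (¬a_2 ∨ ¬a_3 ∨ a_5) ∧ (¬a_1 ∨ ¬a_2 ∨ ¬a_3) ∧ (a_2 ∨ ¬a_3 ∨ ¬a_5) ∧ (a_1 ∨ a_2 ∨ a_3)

a_1: False, a_2: False, a_3: True, a_4: False, a_5: False

Set a_1 = False.
  then (a_1 ∨ ¬a_4) forces a_4 = False.
Set a_2 = False.
  then (a_1 ∨ a_2 ∨ a_3) forces a_3 = True.
  then (a_2 ∨ ¬a_3 ∨ ¬a_5) forces a_5 = False.
All clauses satisfied.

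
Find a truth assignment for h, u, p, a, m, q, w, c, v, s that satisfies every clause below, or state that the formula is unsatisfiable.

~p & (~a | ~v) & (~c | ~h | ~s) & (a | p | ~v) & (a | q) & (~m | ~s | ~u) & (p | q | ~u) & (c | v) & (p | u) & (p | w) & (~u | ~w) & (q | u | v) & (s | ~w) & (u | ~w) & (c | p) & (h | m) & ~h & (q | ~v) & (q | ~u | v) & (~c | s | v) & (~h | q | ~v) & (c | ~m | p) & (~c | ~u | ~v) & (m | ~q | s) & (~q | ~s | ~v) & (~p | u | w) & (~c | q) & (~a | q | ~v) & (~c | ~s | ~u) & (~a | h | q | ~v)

No satisfying assignment exists.

Case p = True:
  Clause (~p) is falsified — contradiction.
Case p = False:
  (p | u) forces u = True.
  (p | q | ~u) forces q = True.
  (p | w) forces w = True.
  Clause (~u | ~w) is falsified — contradiction.
Both cases fail, so the formula is unsatisfiable.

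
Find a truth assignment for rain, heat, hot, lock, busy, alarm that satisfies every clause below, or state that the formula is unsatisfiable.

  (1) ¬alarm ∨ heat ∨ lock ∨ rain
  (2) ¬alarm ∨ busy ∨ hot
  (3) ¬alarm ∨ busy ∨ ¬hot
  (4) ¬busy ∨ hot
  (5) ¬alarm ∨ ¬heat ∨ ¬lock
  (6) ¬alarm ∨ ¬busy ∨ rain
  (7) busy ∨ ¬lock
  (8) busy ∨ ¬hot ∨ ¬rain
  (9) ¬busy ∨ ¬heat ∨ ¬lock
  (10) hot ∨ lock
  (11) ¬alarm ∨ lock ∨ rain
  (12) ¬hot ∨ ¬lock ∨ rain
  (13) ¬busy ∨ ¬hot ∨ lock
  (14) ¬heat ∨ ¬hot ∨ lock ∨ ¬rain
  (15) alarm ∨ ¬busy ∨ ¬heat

Set rain = False.
Set heat = False.
Try hot = False:
  (¬busy ∨ hot) forces busy = False.
  (¬alarm ∨ busy ∨ hot) forces alarm = False.
  (busy ∨ ¬lock) forces lock = False.
  clause (hot ∨ lock) is falsified — backtrack.
So hot = True.
  then (¬hot ∨ ¬lock ∨ rain) forces lock = False.
  then (¬busy ∨ ¬hot ∨ lock) forces busy = False.
  then (¬alarm ∨ heat ∨ lock ∨ rain) forces alarm = False.
All clauses satisfied.

rain=F; heat=F; hot=T; lock=F; busy=F; alarm=F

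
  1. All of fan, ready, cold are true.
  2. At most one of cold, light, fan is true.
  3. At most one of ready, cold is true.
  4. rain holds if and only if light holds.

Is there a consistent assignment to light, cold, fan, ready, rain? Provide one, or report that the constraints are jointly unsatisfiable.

No satisfying assignment exists.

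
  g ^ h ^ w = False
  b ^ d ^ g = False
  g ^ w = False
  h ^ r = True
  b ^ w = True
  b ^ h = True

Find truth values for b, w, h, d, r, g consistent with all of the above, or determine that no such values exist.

b: True, w: False, h: False, d: True, r: True, g: False

g ^ h ^ w = F ^ F ^ F = False ✓
b ^ d ^ g = T ^ T ^ F = False ✓
g ^ w = F ^ F = False ✓
h ^ r = F ^ T = True ✓
b ^ w = T ^ F = True ✓
b ^ h = T ^ F = True ✓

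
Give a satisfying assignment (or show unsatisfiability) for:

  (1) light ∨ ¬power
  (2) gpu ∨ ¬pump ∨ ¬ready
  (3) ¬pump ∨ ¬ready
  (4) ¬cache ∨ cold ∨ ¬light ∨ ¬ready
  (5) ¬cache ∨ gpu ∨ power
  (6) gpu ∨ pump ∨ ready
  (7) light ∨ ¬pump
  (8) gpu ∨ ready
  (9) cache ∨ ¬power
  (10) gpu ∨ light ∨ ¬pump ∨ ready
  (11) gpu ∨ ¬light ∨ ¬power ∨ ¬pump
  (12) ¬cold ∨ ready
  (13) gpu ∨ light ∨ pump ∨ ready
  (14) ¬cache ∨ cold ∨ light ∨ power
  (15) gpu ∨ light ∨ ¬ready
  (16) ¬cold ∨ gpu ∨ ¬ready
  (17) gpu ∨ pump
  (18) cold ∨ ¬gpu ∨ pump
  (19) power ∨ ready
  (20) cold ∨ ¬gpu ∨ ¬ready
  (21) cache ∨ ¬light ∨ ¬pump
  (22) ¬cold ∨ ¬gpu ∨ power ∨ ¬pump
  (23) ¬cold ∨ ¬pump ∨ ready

power=F, pump=F, light=F, ready=T, gpu=T, cache=F, cold=T

Set power = False.
  then (power ∨ ready) forces ready = True.
  then (¬pump ∨ ¬ready) forces pump = False.
  then (gpu ∨ pump) forces gpu = True.
  then (cold ∨ ¬gpu ∨ pump) forces cold = True.
Set light = False.
Set cache = False.
All clauses satisfied.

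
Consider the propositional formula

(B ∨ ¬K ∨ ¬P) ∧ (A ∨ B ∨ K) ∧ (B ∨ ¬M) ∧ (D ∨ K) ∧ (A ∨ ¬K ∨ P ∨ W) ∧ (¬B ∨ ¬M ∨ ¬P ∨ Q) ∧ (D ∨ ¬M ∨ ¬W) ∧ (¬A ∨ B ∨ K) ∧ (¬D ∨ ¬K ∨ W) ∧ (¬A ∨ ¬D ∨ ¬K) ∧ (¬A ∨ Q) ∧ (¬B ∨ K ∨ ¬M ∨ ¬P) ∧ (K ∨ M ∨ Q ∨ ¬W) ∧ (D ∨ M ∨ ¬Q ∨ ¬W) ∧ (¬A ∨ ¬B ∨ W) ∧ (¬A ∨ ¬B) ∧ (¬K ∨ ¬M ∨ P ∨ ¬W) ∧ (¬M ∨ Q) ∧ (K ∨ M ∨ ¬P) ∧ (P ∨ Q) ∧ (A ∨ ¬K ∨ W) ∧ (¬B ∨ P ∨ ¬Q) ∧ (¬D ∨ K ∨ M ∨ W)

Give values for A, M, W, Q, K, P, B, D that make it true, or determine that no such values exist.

A = False; M = True; W = True; Q = True; K = True; P = True; B = True; D = True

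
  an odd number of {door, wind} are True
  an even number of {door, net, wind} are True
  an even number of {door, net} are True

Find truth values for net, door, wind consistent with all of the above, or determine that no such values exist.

net = True, door = True, wind = False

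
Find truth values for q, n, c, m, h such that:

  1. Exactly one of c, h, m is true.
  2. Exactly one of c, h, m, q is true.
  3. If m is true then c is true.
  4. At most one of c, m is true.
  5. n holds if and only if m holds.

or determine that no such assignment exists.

q: False, n: False, c: False, m: False, h: True

  (1) {c, h, m}: 1 true — exactly one ✓
  (2) {c, h, m, q}: 1 true — exactly one ✓
  (3) m=F ⇒ c: vacuous ✓
  (4) {c, m}: 0 true — at most one ✓
  (5) n=F, m=F — same ✓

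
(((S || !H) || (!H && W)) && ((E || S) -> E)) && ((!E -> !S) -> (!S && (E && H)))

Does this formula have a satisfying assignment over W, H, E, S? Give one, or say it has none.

Unsatisfiable

Case S = True: the formula simplifies to E && !E.
  E = True: the conjunct !E is False.
  E = False: the conjunct E is False.
Case S = False: the formula simplifies to ((!H || (!H && W)) && (E -> E)) && (E && H).
  H = True: the conjunct !H || (!H && W) becomes !True || (False && W) = False.
  H = False: the conjunct H is False.
Both cases fail — unsatisfiable.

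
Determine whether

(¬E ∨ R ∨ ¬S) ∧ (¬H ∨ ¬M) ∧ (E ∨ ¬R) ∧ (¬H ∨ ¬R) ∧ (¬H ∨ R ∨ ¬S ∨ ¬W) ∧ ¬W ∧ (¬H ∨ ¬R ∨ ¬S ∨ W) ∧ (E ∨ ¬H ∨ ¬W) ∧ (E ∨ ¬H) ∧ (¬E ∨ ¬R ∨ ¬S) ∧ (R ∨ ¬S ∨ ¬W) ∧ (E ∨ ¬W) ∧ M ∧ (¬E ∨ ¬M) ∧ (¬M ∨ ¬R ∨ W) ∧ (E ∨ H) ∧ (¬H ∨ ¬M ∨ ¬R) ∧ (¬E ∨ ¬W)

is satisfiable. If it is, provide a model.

Case M = True:
  (¬H ∨ ¬M) forces H = False.
  (¬W) forces W = False.
  (¬E ∨ ¬M) forces E = False.
  Clause (E ∨ H) is falsified — contradiction.
Case M = False:
  Clause (M) is falsified — contradiction.
Both cases fail, so the formula is unsatisfiable.

The formula is unsatisfiable.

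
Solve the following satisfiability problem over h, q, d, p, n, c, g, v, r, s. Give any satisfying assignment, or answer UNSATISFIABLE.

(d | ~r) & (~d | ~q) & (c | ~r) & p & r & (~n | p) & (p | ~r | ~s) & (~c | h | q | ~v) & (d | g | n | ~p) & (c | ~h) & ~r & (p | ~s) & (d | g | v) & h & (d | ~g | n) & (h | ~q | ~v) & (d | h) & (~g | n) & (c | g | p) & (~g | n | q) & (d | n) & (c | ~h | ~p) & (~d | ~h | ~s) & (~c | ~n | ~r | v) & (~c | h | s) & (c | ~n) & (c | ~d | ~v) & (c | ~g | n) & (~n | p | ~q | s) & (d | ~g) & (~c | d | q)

Unsatisfiable — no assignment works.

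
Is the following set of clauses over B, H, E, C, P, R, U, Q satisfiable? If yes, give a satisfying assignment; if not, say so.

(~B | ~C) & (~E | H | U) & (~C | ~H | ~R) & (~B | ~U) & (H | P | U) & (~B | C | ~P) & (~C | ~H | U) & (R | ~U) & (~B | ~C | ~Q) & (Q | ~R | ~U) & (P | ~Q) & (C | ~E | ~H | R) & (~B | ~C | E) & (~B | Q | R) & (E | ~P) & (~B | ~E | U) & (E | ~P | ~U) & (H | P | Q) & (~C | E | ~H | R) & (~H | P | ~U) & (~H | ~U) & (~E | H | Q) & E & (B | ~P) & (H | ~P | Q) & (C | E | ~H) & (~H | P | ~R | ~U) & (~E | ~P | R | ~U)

B = False; H = True; E = True; C = False; P = False; R = True; U = False; Q = False

Unit clause (E) forces E = True.
Try B = True:
  (~B | ~C) forces C = False.
  (~B | ~U) forces U = False.
  clause (~B | ~E | U) is falsified — backtrack.
So B = False.
  then (B | ~P) forces P = False.
  then (P | ~Q) forces Q = False.
  then (H | P | Q) forces H = True.
  then (~H | P | ~U) forces U = False.
  then (~C | ~H | U) forces C = False.
  then (C | ~E | ~H | R) forces R = True.
All clauses satisfied.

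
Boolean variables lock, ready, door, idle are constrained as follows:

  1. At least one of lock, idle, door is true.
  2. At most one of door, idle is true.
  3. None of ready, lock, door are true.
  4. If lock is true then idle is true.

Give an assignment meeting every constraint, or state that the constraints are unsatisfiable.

lock = False; ready = False; door = False; idle = True

  (1) {lock, idle, door}: 1 true — at least one ✓
  (2) {door, idle}: 1 true — at most one ✓
  (3) {ready, lock, door}: 0 true — none ✓
  (4) lock=F ⇒ idle: vacuous ✓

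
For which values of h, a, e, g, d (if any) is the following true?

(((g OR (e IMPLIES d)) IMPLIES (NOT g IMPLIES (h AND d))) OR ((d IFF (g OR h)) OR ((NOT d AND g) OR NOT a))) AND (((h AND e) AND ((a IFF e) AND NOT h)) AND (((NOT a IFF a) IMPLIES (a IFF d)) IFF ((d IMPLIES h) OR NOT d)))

Case h = True: the conjunct NOT h is False.
Case h = False: the conjunct h is False.
Both cases fail — unsatisfiable.

Unsatisfiable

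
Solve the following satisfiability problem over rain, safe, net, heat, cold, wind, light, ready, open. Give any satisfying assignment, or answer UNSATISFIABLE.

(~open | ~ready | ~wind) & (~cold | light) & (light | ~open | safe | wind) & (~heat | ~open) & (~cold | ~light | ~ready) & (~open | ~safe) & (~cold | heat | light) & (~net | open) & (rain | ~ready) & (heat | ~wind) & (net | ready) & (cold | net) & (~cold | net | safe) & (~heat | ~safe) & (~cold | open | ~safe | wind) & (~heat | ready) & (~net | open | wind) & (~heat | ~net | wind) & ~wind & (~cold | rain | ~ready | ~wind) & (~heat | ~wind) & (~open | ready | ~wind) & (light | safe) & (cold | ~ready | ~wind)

rain=T, safe=F, net=T, heat=F, cold=F, wind=F, light=T, ready=T, open=T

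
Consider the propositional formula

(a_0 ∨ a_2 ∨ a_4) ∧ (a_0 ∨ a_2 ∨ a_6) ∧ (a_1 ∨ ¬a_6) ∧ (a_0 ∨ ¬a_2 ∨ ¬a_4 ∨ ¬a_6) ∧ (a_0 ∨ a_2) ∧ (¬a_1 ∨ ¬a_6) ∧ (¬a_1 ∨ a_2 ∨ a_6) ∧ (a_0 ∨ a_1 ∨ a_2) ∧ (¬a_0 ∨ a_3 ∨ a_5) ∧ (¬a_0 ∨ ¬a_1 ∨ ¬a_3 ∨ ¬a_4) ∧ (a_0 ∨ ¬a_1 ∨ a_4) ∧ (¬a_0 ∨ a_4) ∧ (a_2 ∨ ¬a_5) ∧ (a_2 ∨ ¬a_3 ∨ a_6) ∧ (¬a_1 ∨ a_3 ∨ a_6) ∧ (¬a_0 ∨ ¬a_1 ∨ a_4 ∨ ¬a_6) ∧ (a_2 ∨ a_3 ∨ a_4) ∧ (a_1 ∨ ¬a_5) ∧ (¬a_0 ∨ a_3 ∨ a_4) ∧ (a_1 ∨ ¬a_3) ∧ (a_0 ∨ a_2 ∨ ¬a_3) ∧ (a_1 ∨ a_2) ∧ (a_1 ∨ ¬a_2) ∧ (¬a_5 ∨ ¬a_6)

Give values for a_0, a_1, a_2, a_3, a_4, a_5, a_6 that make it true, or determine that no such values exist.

Set a_0 = False.
  then (a_0 ∨ a_2) forces a_2 = True.
  then (a_1 ∨ ¬a_2) forces a_1 = True.
  then (¬a_1 ∨ ¬a_6) forces a_6 = False.
  then (a_0 ∨ ¬a_1 ∨ a_4) forces a_4 = True.
  then (¬a_1 ∨ a_3 ∨ a_6) forces a_3 = True.
Set a_5 = False.
All clauses satisfied.

a_0=F, a_1=T, a_2=T, a_3=T, a_4=T, a_5=F, a_6=F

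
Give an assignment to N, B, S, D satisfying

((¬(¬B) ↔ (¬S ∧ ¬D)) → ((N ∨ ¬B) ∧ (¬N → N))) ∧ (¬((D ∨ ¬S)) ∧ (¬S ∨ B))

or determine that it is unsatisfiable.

N=F; B=T; S=T; D=F

  (¬(¬B) ↔ (¬S ∧ ¬D)) → ((N ∨ ¬B) ∧ (¬N → N)) = True
    ¬(¬B) ↔ (¬S ∧ ¬D) = False
      ¬(¬B) = True
        ¬B = False
      ¬S ∧ ¬D = False
        ¬S = False
        ¬D = True
    (N ∨ ¬B) ∧ (¬N → N) = False
      N ∨ ¬B = False
        ¬B = False
      ¬N → N = False
        ¬N = True
  ¬((D ∨ ¬S)) ∧ (¬S ∨ B) = True
    ¬((D ∨ ¬S)) = True
      D ∨ ¬S = False
        ¬S = False
    ¬S ∨ B = True
      ¬S = False
Both conjuncts True, so the formula holds.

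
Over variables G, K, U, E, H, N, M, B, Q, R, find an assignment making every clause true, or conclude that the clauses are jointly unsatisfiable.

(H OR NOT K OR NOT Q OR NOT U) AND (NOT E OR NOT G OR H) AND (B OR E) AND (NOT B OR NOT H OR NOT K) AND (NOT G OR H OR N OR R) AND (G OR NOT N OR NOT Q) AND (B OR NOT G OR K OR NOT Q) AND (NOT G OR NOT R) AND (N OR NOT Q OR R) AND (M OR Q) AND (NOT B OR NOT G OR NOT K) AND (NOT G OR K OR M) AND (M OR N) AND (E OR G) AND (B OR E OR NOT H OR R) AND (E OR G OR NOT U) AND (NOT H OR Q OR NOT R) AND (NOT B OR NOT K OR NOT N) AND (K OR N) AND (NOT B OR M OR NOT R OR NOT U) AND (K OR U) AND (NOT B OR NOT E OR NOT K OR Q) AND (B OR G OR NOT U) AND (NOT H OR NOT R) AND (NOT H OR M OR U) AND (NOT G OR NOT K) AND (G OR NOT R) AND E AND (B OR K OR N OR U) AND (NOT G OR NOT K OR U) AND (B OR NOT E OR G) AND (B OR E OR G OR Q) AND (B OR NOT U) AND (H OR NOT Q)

Unit clause (E) forces E = True.
Set G = True.
  then (NOT E OR NOT G OR H) forces H = True.
  then (NOT G OR NOT R) forces R = False.
  then (NOT G OR NOT K) forces K = False.
  then (NOT G OR K OR M) forces M = True.
  then (K OR N) forces N = True.
  then (K OR U) forces U = True.
  then (B OR NOT U) forces B = True.
Set Q = False.
All clauses satisfied.

G = True; K = False; U = True; E = True; H = True; N = True; M = True; B = True; Q = False; R = False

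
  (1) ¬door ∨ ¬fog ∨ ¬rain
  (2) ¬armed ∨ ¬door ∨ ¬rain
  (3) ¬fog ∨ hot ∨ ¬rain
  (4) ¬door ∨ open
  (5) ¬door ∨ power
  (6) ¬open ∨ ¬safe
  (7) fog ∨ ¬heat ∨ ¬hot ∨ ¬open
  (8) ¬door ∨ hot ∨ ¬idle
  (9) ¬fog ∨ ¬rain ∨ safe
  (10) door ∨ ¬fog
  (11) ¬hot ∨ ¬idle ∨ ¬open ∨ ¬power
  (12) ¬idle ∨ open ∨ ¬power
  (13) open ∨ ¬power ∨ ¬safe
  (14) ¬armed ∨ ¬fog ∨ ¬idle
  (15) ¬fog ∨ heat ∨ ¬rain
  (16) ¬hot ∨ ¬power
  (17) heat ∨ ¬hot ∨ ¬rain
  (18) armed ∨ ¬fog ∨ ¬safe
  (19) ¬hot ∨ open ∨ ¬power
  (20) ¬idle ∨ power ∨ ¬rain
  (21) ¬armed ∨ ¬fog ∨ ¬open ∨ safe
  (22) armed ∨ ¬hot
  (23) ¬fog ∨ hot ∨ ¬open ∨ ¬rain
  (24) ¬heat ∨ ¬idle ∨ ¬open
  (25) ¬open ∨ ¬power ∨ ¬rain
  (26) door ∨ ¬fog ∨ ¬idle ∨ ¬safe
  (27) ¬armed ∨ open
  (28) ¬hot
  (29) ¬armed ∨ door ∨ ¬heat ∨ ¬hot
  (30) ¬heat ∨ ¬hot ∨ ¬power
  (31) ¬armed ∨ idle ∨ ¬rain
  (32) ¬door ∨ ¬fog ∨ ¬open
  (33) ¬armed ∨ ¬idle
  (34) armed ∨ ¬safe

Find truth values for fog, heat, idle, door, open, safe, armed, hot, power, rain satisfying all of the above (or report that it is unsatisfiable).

fog=F, heat=T, idle=F, door=F, open=F, safe=F, armed=F, hot=F, power=F, rain=T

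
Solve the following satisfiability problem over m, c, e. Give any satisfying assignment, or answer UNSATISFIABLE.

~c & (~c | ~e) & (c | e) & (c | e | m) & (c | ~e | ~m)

Unit clause (~c) forces c = False.
In (c | e) only e is left, so e = True.
In (c | ~e | ~m) only ~m is left, so m = False.
Check each clause:
  (~c): ~c holds.
  (~c | ~e): ~c holds.
  (c | e): e holds.
  (c | e | m): e holds.
  (c | ~e | ~m): ~m holds.
All clauses satisfied.

m = False; c = False; e = True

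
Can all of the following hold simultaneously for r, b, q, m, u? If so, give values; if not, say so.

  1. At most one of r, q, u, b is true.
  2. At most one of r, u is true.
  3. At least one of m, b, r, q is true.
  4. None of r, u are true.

r = False, b = False, q = False, m = True, u = False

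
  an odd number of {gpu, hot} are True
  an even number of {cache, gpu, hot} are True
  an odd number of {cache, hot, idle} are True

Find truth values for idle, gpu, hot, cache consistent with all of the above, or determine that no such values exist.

idle: True; gpu: False; hot: True; cache: True

{gpu, hot}: 1 true → odd ✓
{cache, gpu, hot}: 2 true → even ✓
{cache, hot, idle}: 3 true → odd ✓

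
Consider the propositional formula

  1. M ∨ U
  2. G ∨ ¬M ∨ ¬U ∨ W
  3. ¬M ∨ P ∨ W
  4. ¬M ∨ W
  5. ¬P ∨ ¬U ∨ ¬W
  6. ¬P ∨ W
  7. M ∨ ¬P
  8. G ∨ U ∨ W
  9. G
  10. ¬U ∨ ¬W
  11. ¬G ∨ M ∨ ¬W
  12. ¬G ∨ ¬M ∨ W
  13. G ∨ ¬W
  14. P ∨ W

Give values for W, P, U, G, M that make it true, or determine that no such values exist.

W = True, P = False, U = False, G = True, M = True

Unit clause (G) forces G = True.
Try W = False:
  (¬M ∨ W) forces M = False.
  (M ∨ U) forces U = True.
  (¬P ∨ W) forces P = False.
  clause (P ∨ W) is falsified — backtrack.
So W = True.
  then (¬U ∨ ¬W) forces U = False.
  then (¬G ∨ M ∨ ¬W) forces M = True.
Set P = False.
All clauses satisfied.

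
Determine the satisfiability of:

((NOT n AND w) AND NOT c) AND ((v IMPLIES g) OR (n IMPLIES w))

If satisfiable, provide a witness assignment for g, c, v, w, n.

g = True, c = False, v = False, w = True, n = False

  (NOT n AND w) AND NOT c = True
    NOT n AND w = True
      NOT n = True
    NOT c = True
  (v IMPLIES g) OR (n IMPLIES w) = True
    v IMPLIES g = True
    n IMPLIES w = True
Both conjuncts True, so the formula holds.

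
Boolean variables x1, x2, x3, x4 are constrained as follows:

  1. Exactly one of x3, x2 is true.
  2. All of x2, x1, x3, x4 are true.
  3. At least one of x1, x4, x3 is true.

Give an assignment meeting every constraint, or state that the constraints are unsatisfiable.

The formula is unsatisfiable.

Case x2 = True:
  (1) with x2=T forces x3 = False.
  Constraint (2) is violated (x3=F) — contradiction.
Case x2 = False:
  Constraint (2) is violated (x2=F) — contradiction.
Both cases fail — unsatisfiable.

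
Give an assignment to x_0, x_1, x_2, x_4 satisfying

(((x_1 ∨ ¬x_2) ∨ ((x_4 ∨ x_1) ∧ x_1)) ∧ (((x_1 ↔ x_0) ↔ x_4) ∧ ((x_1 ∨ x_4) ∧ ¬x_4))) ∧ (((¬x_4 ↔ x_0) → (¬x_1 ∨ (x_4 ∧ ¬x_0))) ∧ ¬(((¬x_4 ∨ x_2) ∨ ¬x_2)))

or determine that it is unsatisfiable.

The conjunct ¬(((¬x_4 ∨ x_2) ∨ ¬x_2)) is unsatisfiable on its own:
  x_2=F, x_4=F: evaluates to False.
  x_2=F, x_4=T: evaluates to False.
  x_2=T, x_4=F: evaluates to False.
  x_2=T, x_4=T: evaluates to False.
So the whole conjunction is unsatisfiable.

No satisfying assignment exists.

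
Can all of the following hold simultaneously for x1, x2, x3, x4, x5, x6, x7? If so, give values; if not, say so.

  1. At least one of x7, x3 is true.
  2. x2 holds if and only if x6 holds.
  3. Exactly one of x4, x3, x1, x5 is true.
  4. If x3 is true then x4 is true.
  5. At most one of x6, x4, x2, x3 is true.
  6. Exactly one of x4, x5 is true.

x1 = False, x2 = False, x3 = False, x4 = False, x5 = True, x6 = False, x7 = True

  (1) {x7, x3}: 1 true — at least one ✓
  (2) x2=F, x6=F — same ✓
  (3) {x4, x3, x1, x5}: 1 true — exactly one ✓
  (4) x3=F ⇒ x4: vacuous ✓
  (5) {x6, x4, x2, x3}: 0 true — at most one ✓
  (6) {x4, x5}: 1 true — exactly one ✓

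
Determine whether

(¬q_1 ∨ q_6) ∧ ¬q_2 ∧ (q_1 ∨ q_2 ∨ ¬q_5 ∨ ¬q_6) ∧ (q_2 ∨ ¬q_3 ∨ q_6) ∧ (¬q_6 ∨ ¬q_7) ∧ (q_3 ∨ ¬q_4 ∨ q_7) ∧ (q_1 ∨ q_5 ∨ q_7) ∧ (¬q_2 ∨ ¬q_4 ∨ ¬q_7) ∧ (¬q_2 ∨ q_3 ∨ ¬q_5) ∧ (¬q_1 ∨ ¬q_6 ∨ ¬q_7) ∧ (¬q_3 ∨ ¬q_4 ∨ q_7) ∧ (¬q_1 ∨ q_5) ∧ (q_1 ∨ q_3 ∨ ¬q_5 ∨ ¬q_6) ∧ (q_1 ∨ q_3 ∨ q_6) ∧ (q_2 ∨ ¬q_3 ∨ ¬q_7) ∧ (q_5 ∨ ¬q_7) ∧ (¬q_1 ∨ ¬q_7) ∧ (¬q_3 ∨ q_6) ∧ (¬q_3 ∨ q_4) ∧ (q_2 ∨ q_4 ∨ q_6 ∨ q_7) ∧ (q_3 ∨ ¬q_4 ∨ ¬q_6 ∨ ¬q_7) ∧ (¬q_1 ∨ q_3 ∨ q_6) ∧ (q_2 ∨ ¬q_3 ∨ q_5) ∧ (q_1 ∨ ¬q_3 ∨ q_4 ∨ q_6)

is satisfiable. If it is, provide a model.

q_1=T; q_2=F; q_3=F; q_4=F; q_5=T; q_6=T; q_7=F

Unit clause (¬q_2) forces q_2 = False.
Set q_1 = True.
  then (¬q_1 ∨ q_6) forces q_6 = True.
  then (¬q_6 ∨ ¬q_7) forces q_7 = False.
  then (¬q_1 ∨ q_5) forces q_5 = True.
Try q_3 = True:
  (¬q_3 ∨ ¬q_4 ∨ q_7) forces q_4 = False.
  clause (¬q_3 ∨ q_4) is falsified — backtrack.
So q_3 = False.
  then (q_3 ∨ ¬q_4 ∨ q_7) forces q_4 = False.
All clauses satisfied.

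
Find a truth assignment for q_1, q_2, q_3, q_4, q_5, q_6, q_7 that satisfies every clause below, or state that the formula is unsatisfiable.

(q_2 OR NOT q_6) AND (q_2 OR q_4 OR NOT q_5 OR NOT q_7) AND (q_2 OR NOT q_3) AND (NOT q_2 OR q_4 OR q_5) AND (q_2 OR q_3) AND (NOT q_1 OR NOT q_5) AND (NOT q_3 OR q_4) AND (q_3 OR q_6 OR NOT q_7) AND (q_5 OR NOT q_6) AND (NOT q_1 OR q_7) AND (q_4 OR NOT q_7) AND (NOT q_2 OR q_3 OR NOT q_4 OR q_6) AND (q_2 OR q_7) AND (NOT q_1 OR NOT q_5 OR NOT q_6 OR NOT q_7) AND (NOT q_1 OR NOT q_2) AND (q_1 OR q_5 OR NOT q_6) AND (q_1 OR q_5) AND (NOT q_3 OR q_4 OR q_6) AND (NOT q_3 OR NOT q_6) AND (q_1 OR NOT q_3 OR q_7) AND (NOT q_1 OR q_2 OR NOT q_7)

Set q_1 = False.
  then (q_1 OR q_5) forces q_5 = True.
Try q_2 = False:
  (q_2 OR NOT q_6) forces q_6 = False.
  (q_2 OR NOT q_3) forces q_3 = False.
  clause (q_2 OR q_3) is falsified — backtrack.
So q_2 = True.
Set q_3 = False.
Set q_4 = True.
  then (NOT q_2 OR q_3 OR NOT q_4 OR q_6) forces q_6 = True.
Set q_7 = False.
All clauses satisfied.

q_1 = False, q_2 = True, q_3 = False, q_4 = True, q_5 = True, q_6 = True, q_7 = False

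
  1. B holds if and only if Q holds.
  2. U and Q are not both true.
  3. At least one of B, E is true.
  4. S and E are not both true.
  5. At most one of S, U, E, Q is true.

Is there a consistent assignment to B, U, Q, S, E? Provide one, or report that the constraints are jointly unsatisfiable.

B=F, U=F, Q=F, S=F, E=T

  (1) B=F, Q=F — same ✓
  (2) U=F, Q=F — not both ✓
  (3) {B, E}: 1 true — at least one ✓
  (4) S=F, E=T — not both ✓
  (5) {S, U, E, Q}: 1 true — at most one ✓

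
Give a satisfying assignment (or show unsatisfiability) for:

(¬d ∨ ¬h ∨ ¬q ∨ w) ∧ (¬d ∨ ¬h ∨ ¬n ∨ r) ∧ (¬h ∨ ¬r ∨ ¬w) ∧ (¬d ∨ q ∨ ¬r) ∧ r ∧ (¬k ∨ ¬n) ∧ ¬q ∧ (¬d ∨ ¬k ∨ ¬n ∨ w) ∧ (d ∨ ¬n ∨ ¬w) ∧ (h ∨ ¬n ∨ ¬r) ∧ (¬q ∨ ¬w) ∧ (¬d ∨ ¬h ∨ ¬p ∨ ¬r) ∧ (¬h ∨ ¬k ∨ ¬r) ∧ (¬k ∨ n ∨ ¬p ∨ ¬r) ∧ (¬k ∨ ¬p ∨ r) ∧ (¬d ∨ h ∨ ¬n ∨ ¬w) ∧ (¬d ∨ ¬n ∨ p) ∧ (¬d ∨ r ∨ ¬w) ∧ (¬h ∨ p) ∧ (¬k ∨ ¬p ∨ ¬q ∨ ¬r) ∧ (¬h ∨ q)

Unit clause (r) forces r = True.
Unit clause (¬q) forces q = False.
In (¬h ∨ q) only ¬h is left, so h = False.
In (¬d ∨ q ∨ ¬r) only ¬d is left, so d = False.
In (h ∨ ¬n ∨ ¬r) only ¬n is left, so n = False.
Set k = False.
Set w = True.
Set p = True.
All clauses satisfied.

h: False, k: False, q: False, w: True, p: True, n: False, d: False, r: True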